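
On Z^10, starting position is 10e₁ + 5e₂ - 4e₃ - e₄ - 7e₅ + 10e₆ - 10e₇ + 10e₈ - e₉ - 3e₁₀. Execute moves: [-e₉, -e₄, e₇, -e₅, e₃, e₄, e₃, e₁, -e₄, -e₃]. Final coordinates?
(11, 5, -3, -2, -8, 10, -9, 10, -2, -3)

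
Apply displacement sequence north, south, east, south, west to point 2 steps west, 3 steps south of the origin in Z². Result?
(-2, -4)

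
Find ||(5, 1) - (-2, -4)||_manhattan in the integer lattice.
12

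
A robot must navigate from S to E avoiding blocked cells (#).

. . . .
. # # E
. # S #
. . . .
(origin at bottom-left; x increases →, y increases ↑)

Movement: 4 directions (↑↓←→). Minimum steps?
10
(one shortest path: (2, 1) → (2, 0) → (1, 0) → (0, 0) → (0, 1) → (0, 2) → (0, 3) → (1, 3) → (2, 3) → (3, 3) → (3, 2))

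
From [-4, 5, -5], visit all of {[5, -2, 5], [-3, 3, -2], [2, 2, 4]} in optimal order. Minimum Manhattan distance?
26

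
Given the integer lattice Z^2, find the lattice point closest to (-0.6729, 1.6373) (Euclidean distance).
(-1, 2)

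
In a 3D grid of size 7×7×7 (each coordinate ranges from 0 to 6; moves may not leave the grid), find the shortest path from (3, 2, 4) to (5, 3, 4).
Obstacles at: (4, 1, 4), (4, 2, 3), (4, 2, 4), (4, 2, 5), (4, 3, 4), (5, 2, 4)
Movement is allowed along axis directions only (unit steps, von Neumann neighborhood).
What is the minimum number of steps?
5
(one shortest path: (3, 2, 4) → (3, 3, 4) → (3, 4, 4) → (4, 4, 4) → (5, 4, 4) → (5, 3, 4))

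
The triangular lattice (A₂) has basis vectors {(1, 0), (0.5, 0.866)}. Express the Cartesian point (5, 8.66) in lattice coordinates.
10b₂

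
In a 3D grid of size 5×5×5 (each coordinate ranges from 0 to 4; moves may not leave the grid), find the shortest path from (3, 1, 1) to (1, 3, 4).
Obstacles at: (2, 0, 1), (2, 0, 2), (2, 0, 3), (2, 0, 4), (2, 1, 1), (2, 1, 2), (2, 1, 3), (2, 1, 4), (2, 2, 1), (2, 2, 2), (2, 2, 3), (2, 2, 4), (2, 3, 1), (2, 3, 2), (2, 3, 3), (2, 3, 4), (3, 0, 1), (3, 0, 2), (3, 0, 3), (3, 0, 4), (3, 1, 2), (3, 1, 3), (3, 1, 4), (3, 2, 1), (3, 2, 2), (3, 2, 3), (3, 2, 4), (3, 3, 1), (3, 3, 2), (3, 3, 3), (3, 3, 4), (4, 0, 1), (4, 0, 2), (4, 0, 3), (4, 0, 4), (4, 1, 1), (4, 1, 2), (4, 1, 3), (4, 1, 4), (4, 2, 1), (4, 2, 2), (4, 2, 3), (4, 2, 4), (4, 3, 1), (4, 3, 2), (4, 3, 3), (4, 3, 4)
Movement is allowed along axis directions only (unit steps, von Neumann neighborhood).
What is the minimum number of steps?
9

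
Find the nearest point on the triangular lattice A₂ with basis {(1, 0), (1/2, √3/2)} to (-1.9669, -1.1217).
(-1.5, -0.866)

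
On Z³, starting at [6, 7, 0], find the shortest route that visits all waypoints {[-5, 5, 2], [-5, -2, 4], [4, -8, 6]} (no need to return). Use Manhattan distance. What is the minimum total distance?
41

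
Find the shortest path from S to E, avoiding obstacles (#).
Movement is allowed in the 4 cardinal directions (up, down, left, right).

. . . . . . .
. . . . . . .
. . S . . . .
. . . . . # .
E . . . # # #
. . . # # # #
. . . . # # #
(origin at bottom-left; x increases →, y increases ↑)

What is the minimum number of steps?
4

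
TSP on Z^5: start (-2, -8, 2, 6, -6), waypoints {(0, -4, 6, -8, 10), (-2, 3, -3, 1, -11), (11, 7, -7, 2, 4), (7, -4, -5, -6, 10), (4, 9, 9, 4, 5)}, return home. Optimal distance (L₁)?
188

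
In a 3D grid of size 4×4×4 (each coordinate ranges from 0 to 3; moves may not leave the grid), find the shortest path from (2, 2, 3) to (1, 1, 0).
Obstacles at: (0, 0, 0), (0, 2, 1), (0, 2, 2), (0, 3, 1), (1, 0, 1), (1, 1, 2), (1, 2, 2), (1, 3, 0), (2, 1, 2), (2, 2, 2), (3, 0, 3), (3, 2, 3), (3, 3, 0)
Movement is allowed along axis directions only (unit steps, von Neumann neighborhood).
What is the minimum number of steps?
7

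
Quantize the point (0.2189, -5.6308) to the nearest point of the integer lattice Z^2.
(0, -6)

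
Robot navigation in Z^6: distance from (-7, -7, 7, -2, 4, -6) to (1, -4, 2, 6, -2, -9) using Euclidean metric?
14.3875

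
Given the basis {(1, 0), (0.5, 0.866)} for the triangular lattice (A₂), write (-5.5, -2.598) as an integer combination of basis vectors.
-4b₁ - 3b₂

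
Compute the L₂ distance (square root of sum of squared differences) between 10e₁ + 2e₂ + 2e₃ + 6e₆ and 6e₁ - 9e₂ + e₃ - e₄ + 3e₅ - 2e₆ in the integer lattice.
14.5602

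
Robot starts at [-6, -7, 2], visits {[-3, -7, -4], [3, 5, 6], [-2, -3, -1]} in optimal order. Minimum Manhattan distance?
37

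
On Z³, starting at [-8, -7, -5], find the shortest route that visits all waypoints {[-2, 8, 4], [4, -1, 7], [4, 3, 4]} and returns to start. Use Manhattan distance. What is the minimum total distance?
78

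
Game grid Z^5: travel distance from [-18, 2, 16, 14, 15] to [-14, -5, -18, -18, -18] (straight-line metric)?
57.7408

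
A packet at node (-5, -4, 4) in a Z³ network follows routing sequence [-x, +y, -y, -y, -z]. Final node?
(-6, -5, 3)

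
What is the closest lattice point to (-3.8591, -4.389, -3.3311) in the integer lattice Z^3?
(-4, -4, -3)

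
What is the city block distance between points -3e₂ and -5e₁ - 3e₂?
5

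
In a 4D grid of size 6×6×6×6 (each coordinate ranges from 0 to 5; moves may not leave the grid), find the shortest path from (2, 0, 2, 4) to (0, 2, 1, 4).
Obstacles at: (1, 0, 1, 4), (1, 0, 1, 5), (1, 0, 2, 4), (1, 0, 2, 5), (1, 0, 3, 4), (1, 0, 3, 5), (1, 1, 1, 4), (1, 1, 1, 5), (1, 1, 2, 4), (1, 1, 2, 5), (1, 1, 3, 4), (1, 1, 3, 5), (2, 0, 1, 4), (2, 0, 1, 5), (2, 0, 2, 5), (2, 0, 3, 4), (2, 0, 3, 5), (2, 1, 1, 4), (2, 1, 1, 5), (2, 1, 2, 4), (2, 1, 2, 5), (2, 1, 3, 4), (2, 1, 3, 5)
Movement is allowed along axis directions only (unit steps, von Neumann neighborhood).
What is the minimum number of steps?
7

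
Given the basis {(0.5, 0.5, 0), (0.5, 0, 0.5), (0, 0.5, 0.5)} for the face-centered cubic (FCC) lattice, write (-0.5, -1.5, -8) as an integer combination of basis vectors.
6b₁ - 7b₂ - 9b₃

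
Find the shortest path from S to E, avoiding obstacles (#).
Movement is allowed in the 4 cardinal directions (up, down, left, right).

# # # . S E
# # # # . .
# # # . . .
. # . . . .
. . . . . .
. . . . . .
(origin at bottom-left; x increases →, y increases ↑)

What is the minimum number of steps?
1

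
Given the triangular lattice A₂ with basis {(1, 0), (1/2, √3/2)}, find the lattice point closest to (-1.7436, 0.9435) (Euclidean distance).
(-1.5, 0.866)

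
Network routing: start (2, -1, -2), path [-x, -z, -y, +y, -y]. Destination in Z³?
(1, -2, -3)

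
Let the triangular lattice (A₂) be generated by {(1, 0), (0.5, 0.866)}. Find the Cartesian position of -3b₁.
(-3, 0)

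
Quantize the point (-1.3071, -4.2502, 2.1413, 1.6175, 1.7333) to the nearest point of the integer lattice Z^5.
(-1, -4, 2, 2, 2)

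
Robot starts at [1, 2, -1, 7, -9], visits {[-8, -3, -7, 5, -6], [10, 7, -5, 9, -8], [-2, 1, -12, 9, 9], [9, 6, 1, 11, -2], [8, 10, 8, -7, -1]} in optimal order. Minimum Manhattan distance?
148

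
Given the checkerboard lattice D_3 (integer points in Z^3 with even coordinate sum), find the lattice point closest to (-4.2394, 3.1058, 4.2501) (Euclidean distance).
(-4, 3, 5)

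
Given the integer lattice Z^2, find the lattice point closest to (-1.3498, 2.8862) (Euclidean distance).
(-1, 3)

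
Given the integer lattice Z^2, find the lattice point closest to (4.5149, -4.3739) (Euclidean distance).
(5, -4)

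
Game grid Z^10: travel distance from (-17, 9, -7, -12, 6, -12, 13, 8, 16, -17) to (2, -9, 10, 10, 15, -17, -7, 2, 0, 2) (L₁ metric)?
151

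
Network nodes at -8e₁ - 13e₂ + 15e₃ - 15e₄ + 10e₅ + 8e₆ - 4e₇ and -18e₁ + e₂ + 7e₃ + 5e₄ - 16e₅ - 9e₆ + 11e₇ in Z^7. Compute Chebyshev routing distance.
26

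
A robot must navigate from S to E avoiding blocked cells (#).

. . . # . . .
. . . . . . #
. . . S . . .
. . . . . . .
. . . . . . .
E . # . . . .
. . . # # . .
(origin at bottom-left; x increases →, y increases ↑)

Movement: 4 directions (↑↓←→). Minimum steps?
6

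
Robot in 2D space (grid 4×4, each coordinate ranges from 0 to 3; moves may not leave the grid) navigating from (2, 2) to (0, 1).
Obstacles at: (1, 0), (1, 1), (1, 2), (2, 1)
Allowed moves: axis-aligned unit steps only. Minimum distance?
5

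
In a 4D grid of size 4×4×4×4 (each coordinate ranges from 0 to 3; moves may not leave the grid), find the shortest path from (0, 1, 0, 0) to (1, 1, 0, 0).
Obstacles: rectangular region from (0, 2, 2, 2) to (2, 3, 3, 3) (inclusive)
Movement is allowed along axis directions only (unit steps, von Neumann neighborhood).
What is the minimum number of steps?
1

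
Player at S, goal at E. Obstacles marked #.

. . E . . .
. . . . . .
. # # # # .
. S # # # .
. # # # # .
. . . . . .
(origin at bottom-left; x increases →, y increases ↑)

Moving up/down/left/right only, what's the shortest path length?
6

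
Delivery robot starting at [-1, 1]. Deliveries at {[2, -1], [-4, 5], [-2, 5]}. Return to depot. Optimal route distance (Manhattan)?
24
(one optimal route: (-1, 1) → (2, -1) → (-4, 5) → (-2, 5) → (-1, 1))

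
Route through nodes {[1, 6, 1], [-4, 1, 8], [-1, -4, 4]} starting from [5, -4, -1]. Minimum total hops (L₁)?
40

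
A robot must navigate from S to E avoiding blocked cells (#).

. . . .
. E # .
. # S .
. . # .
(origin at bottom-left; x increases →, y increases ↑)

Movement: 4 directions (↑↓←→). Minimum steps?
6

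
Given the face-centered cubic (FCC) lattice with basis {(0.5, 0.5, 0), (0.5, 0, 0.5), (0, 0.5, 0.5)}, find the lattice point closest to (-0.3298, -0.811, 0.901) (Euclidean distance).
(-0.5, -0.5, 1)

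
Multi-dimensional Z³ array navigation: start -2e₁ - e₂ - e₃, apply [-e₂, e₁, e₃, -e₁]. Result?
(-2, -2, 0)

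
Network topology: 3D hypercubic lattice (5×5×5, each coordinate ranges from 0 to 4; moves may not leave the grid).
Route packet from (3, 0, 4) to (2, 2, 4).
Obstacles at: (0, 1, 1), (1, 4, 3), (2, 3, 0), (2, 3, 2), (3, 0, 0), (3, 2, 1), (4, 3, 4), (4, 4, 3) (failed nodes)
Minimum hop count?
3
(one shortest path: (3, 0, 4) → (2, 0, 4) → (2, 1, 4) → (2, 2, 4))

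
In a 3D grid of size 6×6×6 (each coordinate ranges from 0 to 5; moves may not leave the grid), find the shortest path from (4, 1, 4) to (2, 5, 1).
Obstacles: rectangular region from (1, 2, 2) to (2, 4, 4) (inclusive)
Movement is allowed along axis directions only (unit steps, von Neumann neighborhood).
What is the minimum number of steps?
9
(one shortest path: (4, 1, 4) → (3, 1, 4) → (2, 1, 4) → (2, 1, 3) → (2, 1, 2) → (2, 1, 1) → (2, 2, 1) → (2, 3, 1) → (2, 4, 1) → (2, 5, 1))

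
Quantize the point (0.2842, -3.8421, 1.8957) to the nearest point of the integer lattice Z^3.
(0, -4, 2)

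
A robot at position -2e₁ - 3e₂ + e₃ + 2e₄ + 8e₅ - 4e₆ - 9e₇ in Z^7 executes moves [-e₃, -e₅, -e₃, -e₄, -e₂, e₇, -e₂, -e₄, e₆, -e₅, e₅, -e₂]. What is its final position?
(-2, -6, -1, 0, 7, -3, -8)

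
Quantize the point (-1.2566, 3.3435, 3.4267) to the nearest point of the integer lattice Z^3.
(-1, 3, 3)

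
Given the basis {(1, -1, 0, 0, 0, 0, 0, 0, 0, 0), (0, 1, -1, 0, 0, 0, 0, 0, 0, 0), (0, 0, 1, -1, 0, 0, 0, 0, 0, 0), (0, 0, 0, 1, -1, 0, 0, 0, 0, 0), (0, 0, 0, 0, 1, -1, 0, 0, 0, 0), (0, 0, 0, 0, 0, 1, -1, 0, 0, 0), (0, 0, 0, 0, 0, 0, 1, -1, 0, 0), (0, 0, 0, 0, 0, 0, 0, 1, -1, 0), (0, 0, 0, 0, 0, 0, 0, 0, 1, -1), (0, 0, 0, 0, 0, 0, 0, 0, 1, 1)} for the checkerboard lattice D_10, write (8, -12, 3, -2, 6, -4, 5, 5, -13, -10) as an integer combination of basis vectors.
8b₁ - 4b₂ - b₃ - 3b₄ + 3b₅ - b₆ + 4b₇ + 9b₈ + 3b₉ - 7b₁₀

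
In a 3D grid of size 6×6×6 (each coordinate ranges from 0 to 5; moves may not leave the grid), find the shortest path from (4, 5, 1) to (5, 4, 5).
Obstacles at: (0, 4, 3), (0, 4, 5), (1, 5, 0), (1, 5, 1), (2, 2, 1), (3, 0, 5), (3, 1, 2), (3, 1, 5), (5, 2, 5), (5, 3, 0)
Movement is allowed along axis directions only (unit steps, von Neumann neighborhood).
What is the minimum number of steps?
6
(one shortest path: (4, 5, 1) → (5, 5, 1) → (5, 4, 1) → (5, 4, 2) → (5, 4, 3) → (5, 4, 4) → (5, 4, 5))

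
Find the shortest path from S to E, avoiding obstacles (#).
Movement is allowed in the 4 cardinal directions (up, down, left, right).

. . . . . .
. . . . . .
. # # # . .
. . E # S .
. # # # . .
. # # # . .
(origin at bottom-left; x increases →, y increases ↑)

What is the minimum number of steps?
10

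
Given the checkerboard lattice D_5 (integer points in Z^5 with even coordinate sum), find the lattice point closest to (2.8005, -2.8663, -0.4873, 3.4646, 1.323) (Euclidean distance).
(3, -3, 0, 3, 1)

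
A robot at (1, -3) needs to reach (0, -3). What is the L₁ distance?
1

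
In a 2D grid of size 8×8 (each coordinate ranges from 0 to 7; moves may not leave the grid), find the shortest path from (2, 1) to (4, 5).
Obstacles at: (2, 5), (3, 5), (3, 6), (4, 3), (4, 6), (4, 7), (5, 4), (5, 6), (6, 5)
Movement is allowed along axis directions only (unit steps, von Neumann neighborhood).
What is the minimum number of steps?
6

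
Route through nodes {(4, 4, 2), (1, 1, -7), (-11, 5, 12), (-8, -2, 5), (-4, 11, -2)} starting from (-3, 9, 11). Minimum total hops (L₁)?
86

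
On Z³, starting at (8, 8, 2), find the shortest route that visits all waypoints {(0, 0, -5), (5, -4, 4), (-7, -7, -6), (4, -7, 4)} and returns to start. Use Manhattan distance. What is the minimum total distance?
80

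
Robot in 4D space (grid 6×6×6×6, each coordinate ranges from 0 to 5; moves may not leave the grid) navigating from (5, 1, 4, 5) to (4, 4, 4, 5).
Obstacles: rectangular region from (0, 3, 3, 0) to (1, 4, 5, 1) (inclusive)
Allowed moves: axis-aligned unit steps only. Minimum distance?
4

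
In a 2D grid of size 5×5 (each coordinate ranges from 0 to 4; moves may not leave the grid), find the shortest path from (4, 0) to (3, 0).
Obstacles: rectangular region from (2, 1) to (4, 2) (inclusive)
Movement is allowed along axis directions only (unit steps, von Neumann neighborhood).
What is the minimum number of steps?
1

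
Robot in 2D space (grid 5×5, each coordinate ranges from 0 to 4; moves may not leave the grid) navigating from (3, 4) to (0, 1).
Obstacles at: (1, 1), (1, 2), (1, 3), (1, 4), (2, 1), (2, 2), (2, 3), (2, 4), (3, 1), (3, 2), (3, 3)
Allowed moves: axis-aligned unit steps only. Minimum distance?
10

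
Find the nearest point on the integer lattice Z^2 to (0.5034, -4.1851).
(1, -4)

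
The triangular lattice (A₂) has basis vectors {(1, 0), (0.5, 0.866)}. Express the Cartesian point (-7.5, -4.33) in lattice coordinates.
-5b₁ - 5b₂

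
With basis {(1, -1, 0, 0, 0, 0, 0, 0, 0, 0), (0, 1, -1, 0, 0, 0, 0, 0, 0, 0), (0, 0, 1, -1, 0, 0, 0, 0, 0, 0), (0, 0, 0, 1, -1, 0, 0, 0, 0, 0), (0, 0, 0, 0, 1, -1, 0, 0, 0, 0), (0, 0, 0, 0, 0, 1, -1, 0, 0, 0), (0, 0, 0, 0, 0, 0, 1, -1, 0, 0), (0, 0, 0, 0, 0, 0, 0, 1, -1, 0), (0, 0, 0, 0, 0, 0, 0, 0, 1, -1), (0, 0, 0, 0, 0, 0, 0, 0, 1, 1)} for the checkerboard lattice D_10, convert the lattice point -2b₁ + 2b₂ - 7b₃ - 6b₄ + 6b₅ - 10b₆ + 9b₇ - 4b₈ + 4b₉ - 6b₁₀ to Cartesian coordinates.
(-2, 4, -9, 1, 12, -16, 19, -13, 2, -10)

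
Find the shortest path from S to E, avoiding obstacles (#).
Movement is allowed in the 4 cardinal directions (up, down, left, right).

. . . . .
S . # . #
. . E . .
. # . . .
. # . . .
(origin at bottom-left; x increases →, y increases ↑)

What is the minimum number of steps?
3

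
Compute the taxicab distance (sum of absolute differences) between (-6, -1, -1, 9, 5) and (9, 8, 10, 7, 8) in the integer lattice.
40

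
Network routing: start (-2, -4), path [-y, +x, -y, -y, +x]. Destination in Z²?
(0, -7)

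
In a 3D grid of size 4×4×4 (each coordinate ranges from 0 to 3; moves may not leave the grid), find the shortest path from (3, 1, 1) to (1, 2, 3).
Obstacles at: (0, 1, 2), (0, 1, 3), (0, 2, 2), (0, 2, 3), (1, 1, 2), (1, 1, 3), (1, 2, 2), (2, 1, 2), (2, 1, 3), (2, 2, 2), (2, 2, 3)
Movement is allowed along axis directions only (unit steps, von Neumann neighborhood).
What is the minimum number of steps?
7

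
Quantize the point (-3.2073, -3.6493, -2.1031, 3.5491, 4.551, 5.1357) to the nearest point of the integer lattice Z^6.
(-3, -4, -2, 4, 5, 5)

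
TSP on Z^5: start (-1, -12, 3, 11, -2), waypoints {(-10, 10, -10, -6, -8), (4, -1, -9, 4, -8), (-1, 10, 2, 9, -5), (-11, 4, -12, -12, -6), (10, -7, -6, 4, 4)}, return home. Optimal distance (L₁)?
190
(one optimal route: (-1, -12, 3, 11, -2) → (-1, 10, 2, 9, -5) → (-10, 10, -10, -6, -8) → (-11, 4, -12, -12, -6) → (4, -1, -9, 4, -8) → (10, -7, -6, 4, 4) → (-1, -12, 3, 11, -2))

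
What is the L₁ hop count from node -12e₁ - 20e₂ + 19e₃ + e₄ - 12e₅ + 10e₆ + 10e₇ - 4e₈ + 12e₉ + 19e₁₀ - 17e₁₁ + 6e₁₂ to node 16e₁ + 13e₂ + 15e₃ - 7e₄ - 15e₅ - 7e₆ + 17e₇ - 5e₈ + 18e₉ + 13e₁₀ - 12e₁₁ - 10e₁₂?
134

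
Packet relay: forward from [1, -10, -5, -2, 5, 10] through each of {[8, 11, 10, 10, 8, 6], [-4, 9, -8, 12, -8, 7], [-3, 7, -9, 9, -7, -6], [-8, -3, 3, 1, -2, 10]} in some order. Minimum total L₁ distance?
162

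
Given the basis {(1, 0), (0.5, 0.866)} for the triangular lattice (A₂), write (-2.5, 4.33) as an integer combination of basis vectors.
-5b₁ + 5b₂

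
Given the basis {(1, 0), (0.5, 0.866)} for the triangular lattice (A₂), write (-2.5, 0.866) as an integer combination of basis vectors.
-3b₁ + b₂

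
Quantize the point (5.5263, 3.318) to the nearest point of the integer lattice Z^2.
(6, 3)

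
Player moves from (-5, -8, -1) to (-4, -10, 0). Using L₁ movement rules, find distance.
4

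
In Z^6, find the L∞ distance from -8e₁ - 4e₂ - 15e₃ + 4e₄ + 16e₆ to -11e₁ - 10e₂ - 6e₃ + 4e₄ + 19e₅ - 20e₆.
36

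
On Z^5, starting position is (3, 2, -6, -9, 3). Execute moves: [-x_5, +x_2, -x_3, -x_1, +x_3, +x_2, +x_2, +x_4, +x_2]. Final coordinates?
(2, 6, -6, -8, 2)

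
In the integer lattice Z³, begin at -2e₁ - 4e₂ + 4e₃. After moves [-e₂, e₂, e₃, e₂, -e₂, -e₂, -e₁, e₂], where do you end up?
(-3, -4, 5)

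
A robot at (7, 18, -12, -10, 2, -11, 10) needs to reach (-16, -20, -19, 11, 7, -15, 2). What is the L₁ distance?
106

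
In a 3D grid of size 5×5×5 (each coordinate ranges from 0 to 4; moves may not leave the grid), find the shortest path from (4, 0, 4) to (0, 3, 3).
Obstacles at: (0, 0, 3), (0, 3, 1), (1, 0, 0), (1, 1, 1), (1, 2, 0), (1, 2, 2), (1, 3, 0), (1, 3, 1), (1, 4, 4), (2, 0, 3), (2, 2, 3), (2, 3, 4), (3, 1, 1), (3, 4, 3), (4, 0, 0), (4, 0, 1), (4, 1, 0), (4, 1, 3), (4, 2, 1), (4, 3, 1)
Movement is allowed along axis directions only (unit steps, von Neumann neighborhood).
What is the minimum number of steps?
8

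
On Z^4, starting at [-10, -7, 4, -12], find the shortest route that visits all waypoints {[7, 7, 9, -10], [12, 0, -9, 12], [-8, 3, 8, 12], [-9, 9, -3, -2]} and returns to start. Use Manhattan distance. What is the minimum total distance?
196
(one optimal route: (-10, -7, 4, -12) → (7, 7, 9, -10) → (12, 0, -9, 12) → (-8, 3, 8, 12) → (-9, 9, -3, -2) → (-10, -7, 4, -12))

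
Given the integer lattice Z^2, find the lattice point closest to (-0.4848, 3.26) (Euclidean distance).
(0, 3)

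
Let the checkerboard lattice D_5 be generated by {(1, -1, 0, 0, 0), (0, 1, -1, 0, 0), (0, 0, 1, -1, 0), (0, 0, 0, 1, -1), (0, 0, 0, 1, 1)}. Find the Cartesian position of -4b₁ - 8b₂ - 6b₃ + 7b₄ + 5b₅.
(-4, -4, 2, 18, -2)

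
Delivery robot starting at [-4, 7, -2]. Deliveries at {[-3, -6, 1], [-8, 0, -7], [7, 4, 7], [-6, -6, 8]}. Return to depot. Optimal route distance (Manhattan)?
92
(one optimal route: (-4, 7, -2) → (-8, 0, -7) → (-3, -6, 1) → (-6, -6, 8) → (7, 4, 7) → (-4, 7, -2))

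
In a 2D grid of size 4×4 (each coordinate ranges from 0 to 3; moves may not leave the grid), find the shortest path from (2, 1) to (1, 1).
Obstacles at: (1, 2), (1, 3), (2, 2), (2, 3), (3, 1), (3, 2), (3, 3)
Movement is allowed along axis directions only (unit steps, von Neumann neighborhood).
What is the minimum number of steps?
1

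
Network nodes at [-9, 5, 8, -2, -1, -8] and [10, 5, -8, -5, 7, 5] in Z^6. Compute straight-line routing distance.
29.3087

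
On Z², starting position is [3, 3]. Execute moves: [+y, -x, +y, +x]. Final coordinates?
(3, 5)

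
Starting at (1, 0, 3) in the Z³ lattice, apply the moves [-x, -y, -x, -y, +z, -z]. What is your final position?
(-1, -2, 3)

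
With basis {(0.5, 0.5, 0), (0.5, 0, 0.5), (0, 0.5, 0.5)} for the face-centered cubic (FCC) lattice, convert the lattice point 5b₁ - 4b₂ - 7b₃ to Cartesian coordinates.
(0.5, -1, -5.5)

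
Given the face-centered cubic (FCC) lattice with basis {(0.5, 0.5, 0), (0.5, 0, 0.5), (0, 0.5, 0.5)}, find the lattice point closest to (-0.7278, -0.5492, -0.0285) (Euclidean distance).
(-0.5, -0.5, 0)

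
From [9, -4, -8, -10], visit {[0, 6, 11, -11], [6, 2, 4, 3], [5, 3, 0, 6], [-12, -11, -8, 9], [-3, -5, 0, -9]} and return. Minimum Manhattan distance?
178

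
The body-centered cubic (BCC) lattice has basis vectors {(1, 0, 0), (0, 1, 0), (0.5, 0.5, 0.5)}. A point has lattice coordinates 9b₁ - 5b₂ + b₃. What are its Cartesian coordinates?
(9.5, -4.5, 0.5)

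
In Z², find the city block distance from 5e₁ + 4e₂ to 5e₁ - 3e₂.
7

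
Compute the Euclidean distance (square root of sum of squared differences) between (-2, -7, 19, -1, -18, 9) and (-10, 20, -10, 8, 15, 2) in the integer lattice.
53.4135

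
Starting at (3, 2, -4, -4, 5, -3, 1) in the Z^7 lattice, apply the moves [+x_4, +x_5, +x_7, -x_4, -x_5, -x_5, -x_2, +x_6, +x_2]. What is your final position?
(3, 2, -4, -4, 4, -2, 2)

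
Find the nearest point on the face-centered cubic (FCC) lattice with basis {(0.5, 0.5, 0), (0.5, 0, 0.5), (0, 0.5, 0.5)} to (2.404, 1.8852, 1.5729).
(2.5, 2, 1.5)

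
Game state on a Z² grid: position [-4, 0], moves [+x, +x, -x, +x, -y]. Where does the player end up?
(-2, -1)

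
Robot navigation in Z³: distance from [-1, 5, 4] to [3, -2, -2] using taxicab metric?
17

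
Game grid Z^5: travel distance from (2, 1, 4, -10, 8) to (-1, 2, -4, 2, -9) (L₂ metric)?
22.5167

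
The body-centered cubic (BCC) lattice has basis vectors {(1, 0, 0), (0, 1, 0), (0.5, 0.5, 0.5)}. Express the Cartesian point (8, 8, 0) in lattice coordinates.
8b₁ + 8b₂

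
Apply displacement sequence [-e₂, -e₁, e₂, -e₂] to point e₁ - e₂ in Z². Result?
(0, -2)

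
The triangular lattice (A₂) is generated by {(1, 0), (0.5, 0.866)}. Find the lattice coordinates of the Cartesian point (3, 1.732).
2b₁ + 2b₂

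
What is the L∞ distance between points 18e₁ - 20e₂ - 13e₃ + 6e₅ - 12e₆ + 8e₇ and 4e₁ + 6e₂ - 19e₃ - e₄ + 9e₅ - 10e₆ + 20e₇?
26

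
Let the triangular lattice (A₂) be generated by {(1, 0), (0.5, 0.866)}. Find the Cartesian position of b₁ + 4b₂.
(3, 3.464)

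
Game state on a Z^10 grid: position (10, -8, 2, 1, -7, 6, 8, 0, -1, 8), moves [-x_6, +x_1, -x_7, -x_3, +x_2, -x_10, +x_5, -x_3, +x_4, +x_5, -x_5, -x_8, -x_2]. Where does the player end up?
(11, -8, 0, 2, -6, 5, 7, -1, -1, 7)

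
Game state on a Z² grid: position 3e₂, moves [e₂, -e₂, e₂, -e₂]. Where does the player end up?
(0, 3)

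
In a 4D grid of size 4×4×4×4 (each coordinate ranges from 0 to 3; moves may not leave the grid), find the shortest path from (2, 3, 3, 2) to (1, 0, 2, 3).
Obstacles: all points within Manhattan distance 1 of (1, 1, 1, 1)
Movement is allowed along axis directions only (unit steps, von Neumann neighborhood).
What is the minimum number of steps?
6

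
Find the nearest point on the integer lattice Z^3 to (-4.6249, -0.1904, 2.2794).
(-5, 0, 2)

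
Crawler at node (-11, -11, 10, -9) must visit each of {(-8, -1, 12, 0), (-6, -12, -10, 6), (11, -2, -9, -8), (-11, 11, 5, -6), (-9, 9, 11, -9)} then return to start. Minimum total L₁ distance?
192
(one optimal route: (-11, -11, 10, -9) → (-8, -1, 12, 0) → (-9, 9, 11, -9) → (-11, 11, 5, -6) → (11, -2, -9, -8) → (-6, -12, -10, 6) → (-11, -11, 10, -9))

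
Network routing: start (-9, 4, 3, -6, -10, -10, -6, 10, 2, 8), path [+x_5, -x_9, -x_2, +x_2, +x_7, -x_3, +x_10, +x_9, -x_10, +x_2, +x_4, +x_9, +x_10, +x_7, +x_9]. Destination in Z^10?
(-9, 5, 2, -5, -9, -10, -4, 10, 4, 9)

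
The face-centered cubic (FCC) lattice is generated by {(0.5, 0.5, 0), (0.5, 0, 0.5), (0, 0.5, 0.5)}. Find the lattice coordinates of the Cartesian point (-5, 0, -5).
-10b₂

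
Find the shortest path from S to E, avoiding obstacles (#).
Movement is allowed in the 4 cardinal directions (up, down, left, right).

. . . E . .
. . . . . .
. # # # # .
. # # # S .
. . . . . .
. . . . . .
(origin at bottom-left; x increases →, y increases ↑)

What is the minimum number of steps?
6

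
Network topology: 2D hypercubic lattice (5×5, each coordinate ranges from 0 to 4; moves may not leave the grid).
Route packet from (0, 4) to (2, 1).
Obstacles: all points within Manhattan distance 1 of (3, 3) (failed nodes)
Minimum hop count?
5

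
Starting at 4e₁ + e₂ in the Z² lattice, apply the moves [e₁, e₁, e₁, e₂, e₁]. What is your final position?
(8, 2)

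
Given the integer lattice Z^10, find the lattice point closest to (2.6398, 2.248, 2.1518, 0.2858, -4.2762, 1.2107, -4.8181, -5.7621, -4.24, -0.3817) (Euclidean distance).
(3, 2, 2, 0, -4, 1, -5, -6, -4, 0)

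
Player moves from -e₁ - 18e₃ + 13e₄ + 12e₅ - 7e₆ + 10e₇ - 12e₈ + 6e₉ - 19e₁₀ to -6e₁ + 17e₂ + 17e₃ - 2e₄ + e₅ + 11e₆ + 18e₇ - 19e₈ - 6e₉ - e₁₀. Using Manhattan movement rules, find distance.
146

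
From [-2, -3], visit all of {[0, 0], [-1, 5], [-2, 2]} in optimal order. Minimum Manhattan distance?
13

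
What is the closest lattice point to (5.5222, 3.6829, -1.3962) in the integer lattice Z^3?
(6, 4, -1)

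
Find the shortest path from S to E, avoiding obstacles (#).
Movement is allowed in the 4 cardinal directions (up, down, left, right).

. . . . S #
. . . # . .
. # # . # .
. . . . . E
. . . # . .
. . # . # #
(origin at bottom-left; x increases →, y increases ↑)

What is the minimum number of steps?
4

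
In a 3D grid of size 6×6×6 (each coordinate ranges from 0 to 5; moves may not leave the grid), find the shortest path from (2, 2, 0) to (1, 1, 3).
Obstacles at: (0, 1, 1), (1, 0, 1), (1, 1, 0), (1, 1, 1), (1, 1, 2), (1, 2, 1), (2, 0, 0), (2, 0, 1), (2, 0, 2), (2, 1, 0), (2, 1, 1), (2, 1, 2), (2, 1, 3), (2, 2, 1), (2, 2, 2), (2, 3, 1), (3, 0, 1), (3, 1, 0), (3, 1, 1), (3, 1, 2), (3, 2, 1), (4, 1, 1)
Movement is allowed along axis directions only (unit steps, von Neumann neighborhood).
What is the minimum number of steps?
7
(one shortest path: (2, 2, 0) → (1, 2, 0) → (0, 2, 0) → (0, 2, 1) → (0, 2, 2) → (1, 2, 2) → (1, 2, 3) → (1, 1, 3))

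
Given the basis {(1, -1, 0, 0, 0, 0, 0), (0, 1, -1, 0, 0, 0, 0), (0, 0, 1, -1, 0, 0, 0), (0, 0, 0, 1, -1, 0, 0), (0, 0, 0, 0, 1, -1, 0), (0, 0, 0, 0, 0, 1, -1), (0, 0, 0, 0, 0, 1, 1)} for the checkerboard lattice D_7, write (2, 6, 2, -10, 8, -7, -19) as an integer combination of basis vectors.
2b₁ + 8b₂ + 10b₃ + 8b₅ + 10b₆ - 9b₇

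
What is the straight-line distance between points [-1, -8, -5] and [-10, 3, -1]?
14.7648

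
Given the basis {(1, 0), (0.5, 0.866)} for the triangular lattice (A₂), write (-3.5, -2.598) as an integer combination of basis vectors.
-2b₁ - 3b₂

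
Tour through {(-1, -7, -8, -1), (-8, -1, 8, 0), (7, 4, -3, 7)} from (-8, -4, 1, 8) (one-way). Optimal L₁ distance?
80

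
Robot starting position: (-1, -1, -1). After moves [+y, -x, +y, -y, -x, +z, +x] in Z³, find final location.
(-2, 0, 0)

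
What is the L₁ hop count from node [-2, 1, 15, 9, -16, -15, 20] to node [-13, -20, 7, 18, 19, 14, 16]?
117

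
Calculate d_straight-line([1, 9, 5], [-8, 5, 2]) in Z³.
10.2956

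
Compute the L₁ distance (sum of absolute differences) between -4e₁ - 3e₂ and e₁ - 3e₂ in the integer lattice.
5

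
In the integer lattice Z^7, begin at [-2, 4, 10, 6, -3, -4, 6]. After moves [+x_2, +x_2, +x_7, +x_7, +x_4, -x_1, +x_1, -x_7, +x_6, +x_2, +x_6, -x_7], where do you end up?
(-2, 7, 10, 7, -3, -2, 6)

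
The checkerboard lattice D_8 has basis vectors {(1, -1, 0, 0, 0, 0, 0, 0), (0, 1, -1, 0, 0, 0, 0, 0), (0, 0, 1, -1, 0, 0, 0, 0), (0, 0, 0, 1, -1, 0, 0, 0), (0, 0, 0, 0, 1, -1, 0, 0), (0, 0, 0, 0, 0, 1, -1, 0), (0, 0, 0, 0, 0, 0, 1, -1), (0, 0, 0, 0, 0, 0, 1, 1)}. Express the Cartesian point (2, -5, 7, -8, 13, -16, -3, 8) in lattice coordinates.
2b₁ - 3b₂ + 4b₃ - 4b₄ + 9b₅ - 7b₆ - 9b₇ - b₈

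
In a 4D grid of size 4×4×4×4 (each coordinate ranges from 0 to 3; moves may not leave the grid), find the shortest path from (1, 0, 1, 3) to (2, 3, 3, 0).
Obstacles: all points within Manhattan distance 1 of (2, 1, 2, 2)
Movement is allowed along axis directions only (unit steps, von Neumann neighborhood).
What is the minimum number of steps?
9
(one shortest path: (1, 0, 1, 3) → (2, 0, 1, 3) → (2, 1, 1, 3) → (2, 2, 1, 3) → (2, 3, 1, 3) → (2, 3, 2, 3) → (2, 3, 3, 3) → (2, 3, 3, 2) → (2, 3, 3, 1) → (2, 3, 3, 0))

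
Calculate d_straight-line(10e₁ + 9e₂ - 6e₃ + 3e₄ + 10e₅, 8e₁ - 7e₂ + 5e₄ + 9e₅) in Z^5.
17.3494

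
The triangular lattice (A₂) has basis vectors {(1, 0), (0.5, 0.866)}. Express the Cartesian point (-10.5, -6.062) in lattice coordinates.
-7b₁ - 7b₂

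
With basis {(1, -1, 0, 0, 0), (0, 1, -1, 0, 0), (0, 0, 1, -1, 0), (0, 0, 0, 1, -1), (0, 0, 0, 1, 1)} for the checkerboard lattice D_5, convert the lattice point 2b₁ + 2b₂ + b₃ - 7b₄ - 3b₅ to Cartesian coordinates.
(2, 0, -1, -11, 4)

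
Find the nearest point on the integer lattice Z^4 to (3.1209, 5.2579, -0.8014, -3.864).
(3, 5, -1, -4)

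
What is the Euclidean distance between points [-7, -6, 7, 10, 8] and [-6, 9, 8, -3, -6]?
24.3311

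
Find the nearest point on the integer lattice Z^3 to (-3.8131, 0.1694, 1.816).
(-4, 0, 2)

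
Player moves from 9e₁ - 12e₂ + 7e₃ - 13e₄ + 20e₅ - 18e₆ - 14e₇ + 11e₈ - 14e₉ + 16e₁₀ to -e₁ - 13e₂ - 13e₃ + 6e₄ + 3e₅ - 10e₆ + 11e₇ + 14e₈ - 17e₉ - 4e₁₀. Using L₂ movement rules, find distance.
47.5184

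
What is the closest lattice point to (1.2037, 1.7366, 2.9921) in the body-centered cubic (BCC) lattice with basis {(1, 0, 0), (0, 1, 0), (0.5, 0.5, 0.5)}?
(1, 2, 3)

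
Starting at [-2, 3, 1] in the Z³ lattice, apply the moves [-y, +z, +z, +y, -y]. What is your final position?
(-2, 2, 3)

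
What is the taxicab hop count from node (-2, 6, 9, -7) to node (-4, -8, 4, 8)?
36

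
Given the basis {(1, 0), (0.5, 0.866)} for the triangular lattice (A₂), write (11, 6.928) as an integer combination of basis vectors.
7b₁ + 8b₂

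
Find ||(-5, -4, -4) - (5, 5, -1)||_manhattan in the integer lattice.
22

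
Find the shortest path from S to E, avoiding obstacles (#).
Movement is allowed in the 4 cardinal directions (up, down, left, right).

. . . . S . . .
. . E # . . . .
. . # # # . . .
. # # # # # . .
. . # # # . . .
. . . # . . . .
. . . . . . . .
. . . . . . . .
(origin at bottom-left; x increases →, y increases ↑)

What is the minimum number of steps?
3
(one shortest path: (4, 7) → (3, 7) → (2, 7) → (2, 6))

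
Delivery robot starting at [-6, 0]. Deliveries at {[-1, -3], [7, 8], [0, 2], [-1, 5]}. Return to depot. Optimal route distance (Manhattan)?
48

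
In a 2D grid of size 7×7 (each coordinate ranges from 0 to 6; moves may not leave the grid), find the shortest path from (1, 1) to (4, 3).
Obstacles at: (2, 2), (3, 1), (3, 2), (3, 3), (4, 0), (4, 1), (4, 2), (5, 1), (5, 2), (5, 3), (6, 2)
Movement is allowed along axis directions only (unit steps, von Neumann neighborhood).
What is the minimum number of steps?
7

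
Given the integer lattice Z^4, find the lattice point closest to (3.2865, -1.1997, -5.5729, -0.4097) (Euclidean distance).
(3, -1, -6, 0)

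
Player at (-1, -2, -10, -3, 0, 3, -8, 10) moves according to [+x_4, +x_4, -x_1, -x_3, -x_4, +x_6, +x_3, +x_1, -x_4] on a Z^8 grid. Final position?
(-1, -2, -10, -3, 0, 4, -8, 10)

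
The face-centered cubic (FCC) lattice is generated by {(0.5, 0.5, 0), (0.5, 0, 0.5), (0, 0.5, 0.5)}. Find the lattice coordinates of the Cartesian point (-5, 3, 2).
-4b₁ - 6b₂ + 10b₃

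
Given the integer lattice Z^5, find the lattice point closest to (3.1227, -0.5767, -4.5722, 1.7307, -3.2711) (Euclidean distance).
(3, -1, -5, 2, -3)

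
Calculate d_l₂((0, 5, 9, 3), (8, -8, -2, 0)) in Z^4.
19.0526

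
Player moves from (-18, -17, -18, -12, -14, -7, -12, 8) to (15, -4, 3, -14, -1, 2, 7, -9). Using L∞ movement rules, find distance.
33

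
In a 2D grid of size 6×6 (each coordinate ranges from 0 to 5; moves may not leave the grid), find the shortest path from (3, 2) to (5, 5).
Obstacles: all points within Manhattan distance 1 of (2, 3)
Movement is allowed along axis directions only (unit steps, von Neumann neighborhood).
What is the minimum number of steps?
5
(one shortest path: (3, 2) → (4, 2) → (5, 2) → (5, 3) → (5, 4) → (5, 5))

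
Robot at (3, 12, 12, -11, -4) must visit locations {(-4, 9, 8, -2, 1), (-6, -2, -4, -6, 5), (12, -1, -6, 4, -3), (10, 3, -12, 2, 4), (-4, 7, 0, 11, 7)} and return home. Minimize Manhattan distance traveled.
206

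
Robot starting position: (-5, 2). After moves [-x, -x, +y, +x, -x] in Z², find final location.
(-7, 3)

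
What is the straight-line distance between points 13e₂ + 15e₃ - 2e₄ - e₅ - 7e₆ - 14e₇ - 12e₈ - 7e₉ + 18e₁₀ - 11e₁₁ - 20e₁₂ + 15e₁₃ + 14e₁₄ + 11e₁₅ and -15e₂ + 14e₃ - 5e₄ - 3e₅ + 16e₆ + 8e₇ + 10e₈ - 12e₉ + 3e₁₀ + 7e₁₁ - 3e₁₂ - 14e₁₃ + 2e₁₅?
65.3911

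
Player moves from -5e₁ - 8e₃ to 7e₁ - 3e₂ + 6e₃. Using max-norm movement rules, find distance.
14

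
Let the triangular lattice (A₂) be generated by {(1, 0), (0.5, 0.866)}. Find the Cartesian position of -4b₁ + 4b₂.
(-2, 3.464)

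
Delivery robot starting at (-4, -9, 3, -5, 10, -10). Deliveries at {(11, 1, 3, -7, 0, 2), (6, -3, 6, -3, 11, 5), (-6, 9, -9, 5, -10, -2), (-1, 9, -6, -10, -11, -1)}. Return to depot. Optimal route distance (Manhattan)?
208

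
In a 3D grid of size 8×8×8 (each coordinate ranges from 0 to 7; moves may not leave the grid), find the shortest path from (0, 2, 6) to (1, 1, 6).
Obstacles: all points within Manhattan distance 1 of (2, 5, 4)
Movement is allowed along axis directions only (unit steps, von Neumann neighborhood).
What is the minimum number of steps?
2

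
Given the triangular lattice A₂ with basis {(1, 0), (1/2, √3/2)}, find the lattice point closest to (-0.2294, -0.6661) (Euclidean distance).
(-0.5, -0.866)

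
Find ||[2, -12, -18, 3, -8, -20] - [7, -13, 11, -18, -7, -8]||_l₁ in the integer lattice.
69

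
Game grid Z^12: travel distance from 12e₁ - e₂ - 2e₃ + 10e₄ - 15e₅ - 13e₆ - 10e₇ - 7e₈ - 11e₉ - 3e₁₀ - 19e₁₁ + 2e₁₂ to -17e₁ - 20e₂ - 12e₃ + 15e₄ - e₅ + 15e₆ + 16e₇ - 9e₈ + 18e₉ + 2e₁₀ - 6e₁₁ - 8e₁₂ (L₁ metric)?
190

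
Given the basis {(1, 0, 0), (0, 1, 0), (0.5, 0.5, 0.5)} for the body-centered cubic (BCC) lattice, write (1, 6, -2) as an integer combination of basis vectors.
3b₁ + 8b₂ - 4b₃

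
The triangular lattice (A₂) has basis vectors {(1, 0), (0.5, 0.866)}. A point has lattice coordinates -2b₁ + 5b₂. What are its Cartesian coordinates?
(0.5, 4.33)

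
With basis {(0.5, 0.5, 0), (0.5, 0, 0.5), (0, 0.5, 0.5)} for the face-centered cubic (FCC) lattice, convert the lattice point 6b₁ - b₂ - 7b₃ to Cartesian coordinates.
(2.5, -0.5, -4)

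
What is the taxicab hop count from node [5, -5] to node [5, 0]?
5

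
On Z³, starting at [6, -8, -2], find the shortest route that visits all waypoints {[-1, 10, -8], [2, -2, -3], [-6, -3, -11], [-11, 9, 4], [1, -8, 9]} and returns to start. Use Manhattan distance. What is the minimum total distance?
122
(one optimal route: (6, -8, -2) → (2, -2, -3) → (-6, -3, -11) → (-1, 10, -8) → (-11, 9, 4) → (1, -8, 9) → (6, -8, -2))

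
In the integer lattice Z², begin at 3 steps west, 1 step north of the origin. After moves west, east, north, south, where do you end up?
(-3, 1)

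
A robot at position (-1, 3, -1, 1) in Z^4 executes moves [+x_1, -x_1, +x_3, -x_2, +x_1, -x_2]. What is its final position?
(0, 1, 0, 1)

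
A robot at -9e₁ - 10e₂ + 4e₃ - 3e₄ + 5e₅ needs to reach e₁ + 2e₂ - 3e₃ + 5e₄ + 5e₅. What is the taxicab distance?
37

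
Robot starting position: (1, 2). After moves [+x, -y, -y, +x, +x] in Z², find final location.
(4, 0)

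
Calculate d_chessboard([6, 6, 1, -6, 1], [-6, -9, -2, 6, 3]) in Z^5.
15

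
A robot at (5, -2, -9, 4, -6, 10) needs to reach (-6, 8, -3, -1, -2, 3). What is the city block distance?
43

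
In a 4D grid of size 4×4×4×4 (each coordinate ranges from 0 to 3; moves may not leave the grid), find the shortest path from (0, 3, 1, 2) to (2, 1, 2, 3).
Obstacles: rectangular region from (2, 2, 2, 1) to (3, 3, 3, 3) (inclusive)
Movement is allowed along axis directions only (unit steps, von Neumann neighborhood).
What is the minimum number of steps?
6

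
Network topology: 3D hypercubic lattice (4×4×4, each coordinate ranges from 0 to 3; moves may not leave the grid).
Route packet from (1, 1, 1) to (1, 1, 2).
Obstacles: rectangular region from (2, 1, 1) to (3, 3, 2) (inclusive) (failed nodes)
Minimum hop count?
1
(one shortest path: (1, 1, 1) → (1, 1, 2))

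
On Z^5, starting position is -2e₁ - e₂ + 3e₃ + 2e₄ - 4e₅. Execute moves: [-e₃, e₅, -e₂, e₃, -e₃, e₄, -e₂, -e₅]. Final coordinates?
(-2, -3, 2, 3, -4)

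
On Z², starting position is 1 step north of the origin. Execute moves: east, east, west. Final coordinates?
(1, 1)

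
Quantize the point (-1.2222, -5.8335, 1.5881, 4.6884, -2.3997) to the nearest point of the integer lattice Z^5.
(-1, -6, 2, 5, -2)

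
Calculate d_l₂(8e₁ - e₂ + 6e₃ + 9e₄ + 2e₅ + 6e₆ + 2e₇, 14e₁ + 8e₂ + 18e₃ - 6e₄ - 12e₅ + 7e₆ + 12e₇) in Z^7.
27.9821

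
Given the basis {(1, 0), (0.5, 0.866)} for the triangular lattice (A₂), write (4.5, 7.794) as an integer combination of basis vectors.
9b₂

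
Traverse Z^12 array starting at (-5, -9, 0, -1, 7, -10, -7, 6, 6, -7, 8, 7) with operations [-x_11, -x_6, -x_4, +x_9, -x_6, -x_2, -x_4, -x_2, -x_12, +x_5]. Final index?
(-5, -11, 0, -3, 8, -12, -7, 6, 7, -7, 7, 6)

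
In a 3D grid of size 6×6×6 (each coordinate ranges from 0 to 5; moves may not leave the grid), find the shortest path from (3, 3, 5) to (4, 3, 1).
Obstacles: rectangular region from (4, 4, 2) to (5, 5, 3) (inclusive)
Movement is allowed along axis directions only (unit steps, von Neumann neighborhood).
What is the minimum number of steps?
5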